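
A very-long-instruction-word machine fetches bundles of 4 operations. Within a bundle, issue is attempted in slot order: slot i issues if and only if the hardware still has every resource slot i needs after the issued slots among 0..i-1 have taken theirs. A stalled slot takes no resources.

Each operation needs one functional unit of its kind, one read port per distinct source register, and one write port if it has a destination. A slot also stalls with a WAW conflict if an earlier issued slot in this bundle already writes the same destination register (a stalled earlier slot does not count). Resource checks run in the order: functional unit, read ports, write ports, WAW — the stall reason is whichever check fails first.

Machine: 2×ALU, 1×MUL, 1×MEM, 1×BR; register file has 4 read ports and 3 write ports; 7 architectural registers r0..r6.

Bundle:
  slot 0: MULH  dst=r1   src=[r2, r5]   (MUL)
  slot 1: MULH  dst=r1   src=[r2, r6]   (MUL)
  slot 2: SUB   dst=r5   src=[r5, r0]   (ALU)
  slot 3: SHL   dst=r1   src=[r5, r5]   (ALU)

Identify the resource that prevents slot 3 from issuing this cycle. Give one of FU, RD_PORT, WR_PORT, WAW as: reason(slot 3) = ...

[0] MUL needs rd=2 wr=1: ok; after: ALU=2 MUL=0 MEM=1 BR=1, R=2, W=2
[1] MUL needs rd=2 wr=1: FU; after: ALU=2 MUL=0 MEM=1 BR=1, R=2, W=2
[2] ALU needs rd=2 wr=1: ok; after: ALU=1 MUL=0 MEM=1 BR=1, R=0, W=1
[3] ALU needs rd=1 wr=1: RD_PORT; after: ALU=1 MUL=0 MEM=1 BR=1, R=0, W=1

reason(slot 3) = RD_PORT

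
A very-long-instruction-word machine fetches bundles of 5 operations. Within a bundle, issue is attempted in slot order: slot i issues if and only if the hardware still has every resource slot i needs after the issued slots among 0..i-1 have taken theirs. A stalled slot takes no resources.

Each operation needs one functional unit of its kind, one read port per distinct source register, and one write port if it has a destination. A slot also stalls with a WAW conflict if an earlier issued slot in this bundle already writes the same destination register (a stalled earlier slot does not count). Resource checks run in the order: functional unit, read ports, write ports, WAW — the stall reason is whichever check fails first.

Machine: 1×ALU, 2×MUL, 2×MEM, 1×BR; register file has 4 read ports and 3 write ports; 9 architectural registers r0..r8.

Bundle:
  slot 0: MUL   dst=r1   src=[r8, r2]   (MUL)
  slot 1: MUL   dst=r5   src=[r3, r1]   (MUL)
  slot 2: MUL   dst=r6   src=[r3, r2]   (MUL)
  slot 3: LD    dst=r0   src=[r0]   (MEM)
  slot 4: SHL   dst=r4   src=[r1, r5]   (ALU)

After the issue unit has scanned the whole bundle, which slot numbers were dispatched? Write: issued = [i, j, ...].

#0 MUL src=r8,r2 dispatched  <A:1 Mu:1 Ld:2 B:1 rd:2 wr:2>
#1 MUL src=r3,r1 dispatched  <A:1 Mu:0 Ld:2 B:1 rd:0 wr:1>
#2 MUL src=r3,r2 held:FU  <A:1 Mu:0 Ld:2 B:1 rd:0 wr:1>
#3 MEM src=r0 held:RD_PORT  <A:1 Mu:0 Ld:2 B:1 rd:0 wr:1>
#4 ALU src=r1,r5 held:RD_PORT  <A:1 Mu:0 Ld:2 B:1 rd:0 wr:1>

issued = [0, 1]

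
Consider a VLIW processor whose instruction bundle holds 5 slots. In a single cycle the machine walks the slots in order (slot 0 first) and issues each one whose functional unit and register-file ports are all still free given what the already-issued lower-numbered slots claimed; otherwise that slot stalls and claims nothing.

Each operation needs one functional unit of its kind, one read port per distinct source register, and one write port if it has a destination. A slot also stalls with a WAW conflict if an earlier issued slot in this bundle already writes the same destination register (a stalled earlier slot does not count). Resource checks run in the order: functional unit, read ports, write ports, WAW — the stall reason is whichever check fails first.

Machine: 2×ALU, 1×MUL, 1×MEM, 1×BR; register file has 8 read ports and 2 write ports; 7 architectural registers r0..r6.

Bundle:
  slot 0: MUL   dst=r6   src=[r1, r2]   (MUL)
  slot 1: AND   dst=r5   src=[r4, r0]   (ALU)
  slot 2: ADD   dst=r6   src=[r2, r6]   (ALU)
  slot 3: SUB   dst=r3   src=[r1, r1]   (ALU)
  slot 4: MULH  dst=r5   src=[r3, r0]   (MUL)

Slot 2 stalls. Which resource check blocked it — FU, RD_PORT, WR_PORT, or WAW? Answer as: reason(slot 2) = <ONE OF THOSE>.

(0) want 1×MUL +2rd +1wr — yes → AL2|MU0|ME1|BR1|rd6|wr1
(1) want 1×ALU +2rd +1wr — yes → AL1|MU0|ME1|BR1|rd4|wr0
(2) want 1×ALU +2rd +1wr — WR_PORT → AL1|MU0|ME1|BR1|rd4|wr0
(3) want 1×ALU +1rd +1wr — WR_PORT → AL1|MU0|ME1|BR1|rd4|wr0
(4) want 1×MUL +2rd +1wr — FU → AL1|MU0|ME1|BR1|rd4|wr0

reason(slot 2) = WR_PORT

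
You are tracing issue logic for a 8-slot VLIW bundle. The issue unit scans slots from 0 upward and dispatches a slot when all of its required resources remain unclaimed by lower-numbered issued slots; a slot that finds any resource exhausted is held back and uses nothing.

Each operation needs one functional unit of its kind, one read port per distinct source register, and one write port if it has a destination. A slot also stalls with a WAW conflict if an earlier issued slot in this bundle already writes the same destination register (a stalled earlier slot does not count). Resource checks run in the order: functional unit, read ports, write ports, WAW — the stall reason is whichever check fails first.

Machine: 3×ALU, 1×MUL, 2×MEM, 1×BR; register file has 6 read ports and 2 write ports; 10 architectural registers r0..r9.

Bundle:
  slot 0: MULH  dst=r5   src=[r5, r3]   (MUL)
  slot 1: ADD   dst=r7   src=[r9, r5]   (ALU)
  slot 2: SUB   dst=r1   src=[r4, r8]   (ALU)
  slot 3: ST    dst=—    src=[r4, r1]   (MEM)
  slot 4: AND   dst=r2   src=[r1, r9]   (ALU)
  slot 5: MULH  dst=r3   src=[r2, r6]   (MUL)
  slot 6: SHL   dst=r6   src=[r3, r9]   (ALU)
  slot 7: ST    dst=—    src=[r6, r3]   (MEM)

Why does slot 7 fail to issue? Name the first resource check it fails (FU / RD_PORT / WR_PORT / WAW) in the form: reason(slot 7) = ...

[0] MUL needs rd=2 wr=1: ok; after: ALU=3 MUL=0 MEM=2 BR=1, R=4, W=1
[1] ALU needs rd=2 wr=1: ok; after: ALU=2 MUL=0 MEM=2 BR=1, R=2, W=0
[2] ALU needs rd=2 wr=1: WR_PORT; after: ALU=2 MUL=0 MEM=2 BR=1, R=2, W=0
[3] MEM needs rd=2 wr=0: ok; after: ALU=2 MUL=0 MEM=1 BR=1, R=0, W=0
[4] ALU needs rd=2 wr=1: RD_PORT; after: ALU=2 MUL=0 MEM=1 BR=1, R=0, W=0
[5] MUL needs rd=2 wr=1: FU; after: ALU=2 MUL=0 MEM=1 BR=1, R=0, W=0
[6] ALU needs rd=2 wr=1: RD_PORT; after: ALU=2 MUL=0 MEM=1 BR=1, R=0, W=0
[7] MEM needs rd=2 wr=0: RD_PORT; after: ALU=2 MUL=0 MEM=1 BR=1, R=0, W=0

reason(slot 7) = RD_PORT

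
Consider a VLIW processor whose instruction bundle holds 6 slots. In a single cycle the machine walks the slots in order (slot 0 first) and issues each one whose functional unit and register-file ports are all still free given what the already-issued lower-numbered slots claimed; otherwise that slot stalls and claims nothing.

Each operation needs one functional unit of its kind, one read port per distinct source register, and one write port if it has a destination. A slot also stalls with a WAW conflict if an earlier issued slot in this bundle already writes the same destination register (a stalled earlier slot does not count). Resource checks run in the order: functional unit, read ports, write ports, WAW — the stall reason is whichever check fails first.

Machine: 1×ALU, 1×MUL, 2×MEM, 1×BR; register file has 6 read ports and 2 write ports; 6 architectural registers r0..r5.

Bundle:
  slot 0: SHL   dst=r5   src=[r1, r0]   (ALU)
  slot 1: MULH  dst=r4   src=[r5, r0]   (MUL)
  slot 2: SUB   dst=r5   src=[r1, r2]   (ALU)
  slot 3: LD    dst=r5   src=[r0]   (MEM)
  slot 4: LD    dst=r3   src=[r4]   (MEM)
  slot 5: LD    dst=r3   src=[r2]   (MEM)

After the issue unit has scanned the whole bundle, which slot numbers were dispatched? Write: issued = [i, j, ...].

issued = [0, 1]

  0. ALU→r5 ⇒ go  {0A/1Mu/2Ld/1B | 4r 1w}
  1. MUL→r4 ⇒ go  {0A/0Mu/2Ld/1B | 2r 0w}
  2. ALU→r5 ⇒ no(FU)  {0A/0Mu/2Ld/1B | 2r 0w}
  3. MEM→r5 ⇒ no(WR_PORT)  {0A/0Mu/2Ld/1B | 2r 0w}
  4. MEM→r3 ⇒ no(WR_PORT)  {0A/0Mu/2Ld/1B | 2r 0w}
  5. MEM→r3 ⇒ no(WR_PORT)  {0A/0Mu/2Ld/1B | 2r 0w}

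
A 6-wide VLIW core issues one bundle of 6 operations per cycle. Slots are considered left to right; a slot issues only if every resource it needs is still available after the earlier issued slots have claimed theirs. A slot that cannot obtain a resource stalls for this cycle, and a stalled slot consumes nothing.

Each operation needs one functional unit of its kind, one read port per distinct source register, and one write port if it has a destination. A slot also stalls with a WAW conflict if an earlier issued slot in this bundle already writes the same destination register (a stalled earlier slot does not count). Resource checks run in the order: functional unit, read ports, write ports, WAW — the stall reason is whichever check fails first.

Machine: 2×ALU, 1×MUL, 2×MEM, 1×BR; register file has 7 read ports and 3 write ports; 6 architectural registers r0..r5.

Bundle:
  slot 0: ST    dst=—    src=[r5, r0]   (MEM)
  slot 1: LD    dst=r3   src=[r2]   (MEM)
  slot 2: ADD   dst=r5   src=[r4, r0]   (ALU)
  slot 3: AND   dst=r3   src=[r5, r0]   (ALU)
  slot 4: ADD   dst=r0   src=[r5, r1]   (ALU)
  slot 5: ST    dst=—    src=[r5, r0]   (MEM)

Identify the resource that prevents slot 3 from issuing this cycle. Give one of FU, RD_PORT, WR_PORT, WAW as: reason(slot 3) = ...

reason(slot 3) = WAW

  0. MEM ⇒ go  {2A/1Mu/1Ld/1B | 5r 3w}
  1. MEM→r3 ⇒ go  {2A/1Mu/0Ld/1B | 4r 2w}
  2. ALU→r5 ⇒ go  {1A/1Mu/0Ld/1B | 2r 1w}
  3. ALU→r3 ⇒ no(WAW)  {1A/1Mu/0Ld/1B | 2r 1w}
  4. ALU→r0 ⇒ go  {0A/1Mu/0Ld/1B | 0r 0w}
  5. MEM ⇒ no(FU)  {0A/1Mu/0Ld/1B | 0r 0w}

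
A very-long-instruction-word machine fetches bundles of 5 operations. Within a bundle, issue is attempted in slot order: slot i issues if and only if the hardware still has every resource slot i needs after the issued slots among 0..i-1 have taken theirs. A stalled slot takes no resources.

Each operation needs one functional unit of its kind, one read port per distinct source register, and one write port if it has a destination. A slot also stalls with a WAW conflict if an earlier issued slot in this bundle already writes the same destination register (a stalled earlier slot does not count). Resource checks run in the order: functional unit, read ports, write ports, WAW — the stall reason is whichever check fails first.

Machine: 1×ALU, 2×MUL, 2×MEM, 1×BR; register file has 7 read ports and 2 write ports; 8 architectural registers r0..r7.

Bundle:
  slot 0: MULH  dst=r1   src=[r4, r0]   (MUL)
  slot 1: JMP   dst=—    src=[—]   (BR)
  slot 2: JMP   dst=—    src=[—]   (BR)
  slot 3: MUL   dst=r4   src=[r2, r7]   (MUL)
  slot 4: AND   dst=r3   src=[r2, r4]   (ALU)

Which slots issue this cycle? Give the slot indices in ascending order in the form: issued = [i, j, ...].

slot 0 (MUL): ISSUE — free A1,Mu1,Ld2,B1 rp5 wp1
slot 1 (BR): ISSUE — free A1,Mu1,Ld2,B0 rp5 wp1
slot 2 (BR): stall FU — free A1,Mu1,Ld2,B0 rp5 wp1
slot 3 (MUL): ISSUE — free A1,Mu0,Ld2,B0 rp3 wp0
slot 4 (ALU): stall WR_PORT — free A1,Mu0,Ld2,B0 rp3 wp0

issued = [0, 1, 3]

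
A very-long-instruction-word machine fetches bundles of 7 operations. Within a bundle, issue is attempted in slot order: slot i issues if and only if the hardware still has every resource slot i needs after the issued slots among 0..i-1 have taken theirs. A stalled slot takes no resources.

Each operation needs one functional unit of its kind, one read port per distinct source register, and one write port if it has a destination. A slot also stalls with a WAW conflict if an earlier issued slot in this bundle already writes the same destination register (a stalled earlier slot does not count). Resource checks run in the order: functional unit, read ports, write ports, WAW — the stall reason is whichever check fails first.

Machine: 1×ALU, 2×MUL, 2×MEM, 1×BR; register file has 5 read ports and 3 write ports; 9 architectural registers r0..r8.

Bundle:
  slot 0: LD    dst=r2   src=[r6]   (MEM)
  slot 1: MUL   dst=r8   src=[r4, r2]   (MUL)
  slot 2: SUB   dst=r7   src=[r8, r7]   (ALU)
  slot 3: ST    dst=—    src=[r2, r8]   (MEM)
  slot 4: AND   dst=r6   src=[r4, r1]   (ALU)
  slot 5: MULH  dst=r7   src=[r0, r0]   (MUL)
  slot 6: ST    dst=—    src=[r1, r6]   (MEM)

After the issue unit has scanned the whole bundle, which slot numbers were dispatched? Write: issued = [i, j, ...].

issued = [0, 1, 2]

slot 0 (MEM): ISSUE — free A1,Mu2,Ld1,B1 rp4 wp2
slot 1 (MUL): ISSUE — free A1,Mu1,Ld1,B1 rp2 wp1
slot 2 (ALU): ISSUE — free A0,Mu1,Ld1,B1 rp0 wp0
slot 3 (MEM): stall RD_PORT — free A0,Mu1,Ld1,B1 rp0 wp0
slot 4 (ALU): stall FU — free A0,Mu1,Ld1,B1 rp0 wp0
slot 5 (MUL): stall RD_PORT — free A0,Mu1,Ld1,B1 rp0 wp0
slot 6 (MEM): stall RD_PORT — free A0,Mu1,Ld1,B1 rp0 wp0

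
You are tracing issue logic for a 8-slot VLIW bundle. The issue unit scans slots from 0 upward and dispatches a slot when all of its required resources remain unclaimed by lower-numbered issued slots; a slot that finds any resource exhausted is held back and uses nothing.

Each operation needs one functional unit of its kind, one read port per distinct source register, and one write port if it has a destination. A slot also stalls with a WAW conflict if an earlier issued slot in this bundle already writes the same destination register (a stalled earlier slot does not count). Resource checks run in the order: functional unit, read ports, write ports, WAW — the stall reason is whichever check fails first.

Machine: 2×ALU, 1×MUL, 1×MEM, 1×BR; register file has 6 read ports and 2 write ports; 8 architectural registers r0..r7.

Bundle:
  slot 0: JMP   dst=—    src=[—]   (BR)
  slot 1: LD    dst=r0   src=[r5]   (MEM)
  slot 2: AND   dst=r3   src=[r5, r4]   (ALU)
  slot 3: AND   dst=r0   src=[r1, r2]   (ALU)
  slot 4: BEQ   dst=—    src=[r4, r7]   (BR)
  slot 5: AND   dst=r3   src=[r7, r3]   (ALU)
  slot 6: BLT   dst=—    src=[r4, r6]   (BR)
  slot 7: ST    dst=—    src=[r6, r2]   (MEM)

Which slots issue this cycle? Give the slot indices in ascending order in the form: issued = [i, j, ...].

slot 0 (BR): ISSUE — free A2,Mu1,Ld1,B0 rp6 wp2
slot 1 (MEM): ISSUE — free A2,Mu1,Ld0,B0 rp5 wp1
slot 2 (ALU): ISSUE — free A1,Mu1,Ld0,B0 rp3 wp0
slot 3 (ALU): stall WR_PORT — free A1,Mu1,Ld0,B0 rp3 wp0
slot 4 (BR): stall FU — free A1,Mu1,Ld0,B0 rp3 wp0
slot 5 (ALU): stall WR_PORT — free A1,Mu1,Ld0,B0 rp3 wp0
slot 6 (BR): stall FU — free A1,Mu1,Ld0,B0 rp3 wp0
slot 7 (MEM): stall FU — free A1,Mu1,Ld0,B0 rp3 wp0

issued = [0, 1, 2]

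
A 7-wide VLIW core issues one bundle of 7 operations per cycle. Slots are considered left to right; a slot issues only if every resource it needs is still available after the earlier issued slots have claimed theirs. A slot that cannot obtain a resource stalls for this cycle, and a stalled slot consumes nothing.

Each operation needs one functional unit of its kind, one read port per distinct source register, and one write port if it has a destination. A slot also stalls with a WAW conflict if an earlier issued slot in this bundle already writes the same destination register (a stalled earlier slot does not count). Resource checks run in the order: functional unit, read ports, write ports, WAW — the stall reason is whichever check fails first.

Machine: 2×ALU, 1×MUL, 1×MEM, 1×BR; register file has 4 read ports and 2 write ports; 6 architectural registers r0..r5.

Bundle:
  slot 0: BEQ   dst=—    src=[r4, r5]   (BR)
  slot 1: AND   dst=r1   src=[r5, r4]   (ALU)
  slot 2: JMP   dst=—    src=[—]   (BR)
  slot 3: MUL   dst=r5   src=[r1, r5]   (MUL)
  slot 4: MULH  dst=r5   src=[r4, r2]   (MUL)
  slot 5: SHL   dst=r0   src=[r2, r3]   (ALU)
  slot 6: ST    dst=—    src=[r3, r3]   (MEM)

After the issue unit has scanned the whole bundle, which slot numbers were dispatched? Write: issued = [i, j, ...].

issued = [0, 1]

(0) want 1×BR +2rd +0wr — yes → AL2|MU1|ME1|BR0|rd2|wr2
(1) want 1×ALU +2rd +1wr — yes → AL1|MU1|ME1|BR0|rd0|wr1
(2) want 1×BR +0rd +0wr — FU → AL1|MU1|ME1|BR0|rd0|wr1
(3) want 1×MUL +2rd +1wr — RD_PORT → AL1|MU1|ME1|BR0|rd0|wr1
(4) want 1×MUL +2rd +1wr — RD_PORT → AL1|MU1|ME1|BR0|rd0|wr1
(5) want 1×ALU +2rd +1wr — RD_PORT → AL1|MU1|ME1|BR0|rd0|wr1
(6) want 1×MEM +1rd +0wr — RD_PORT → AL1|MU1|ME1|BR0|rd0|wr1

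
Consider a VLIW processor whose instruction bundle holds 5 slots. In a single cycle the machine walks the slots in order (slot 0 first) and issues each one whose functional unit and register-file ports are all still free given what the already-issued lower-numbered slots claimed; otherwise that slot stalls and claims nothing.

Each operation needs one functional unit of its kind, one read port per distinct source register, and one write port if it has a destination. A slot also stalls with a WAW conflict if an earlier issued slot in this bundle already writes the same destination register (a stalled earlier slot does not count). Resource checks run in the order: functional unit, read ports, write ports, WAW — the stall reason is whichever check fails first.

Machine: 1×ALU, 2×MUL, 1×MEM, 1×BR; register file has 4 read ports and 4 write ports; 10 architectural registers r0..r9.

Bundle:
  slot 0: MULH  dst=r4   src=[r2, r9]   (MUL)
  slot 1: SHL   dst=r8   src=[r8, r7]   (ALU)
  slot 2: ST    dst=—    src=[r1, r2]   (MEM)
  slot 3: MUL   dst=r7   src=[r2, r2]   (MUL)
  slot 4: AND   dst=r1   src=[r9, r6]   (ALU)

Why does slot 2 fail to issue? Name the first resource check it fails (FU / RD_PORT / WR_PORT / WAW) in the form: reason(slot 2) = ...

reason(slot 2) = RD_PORT

[0] MUL needs rd=2 wr=1: ok; after: ALU=1 MUL=1 MEM=1 BR=1, R=2, W=3
[1] ALU needs rd=2 wr=1: ok; after: ALU=0 MUL=1 MEM=1 BR=1, R=0, W=2
[2] MEM needs rd=2 wr=0: RD_PORT; after: ALU=0 MUL=1 MEM=1 BR=1, R=0, W=2
[3] MUL needs rd=1 wr=1: RD_PORT; after: ALU=0 MUL=1 MEM=1 BR=1, R=0, W=2
[4] ALU needs rd=2 wr=1: FU; after: ALU=0 MUL=1 MEM=1 BR=1, R=0, W=2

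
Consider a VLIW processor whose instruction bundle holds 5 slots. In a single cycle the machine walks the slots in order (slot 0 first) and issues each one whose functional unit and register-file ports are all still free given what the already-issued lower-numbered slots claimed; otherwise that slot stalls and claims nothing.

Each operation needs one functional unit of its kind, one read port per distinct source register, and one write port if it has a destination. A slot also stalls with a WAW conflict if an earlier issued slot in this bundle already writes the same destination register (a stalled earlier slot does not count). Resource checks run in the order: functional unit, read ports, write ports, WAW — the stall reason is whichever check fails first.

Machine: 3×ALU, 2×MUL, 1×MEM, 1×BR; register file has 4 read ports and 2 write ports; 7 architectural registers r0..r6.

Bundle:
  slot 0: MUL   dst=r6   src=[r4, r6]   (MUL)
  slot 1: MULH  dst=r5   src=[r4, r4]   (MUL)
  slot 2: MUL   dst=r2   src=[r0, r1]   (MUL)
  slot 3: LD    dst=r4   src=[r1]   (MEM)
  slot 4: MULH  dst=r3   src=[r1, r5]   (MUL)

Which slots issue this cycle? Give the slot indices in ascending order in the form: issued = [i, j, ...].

issued = [0, 1]

#0 MUL src=r4,r6 dispatched  <A:3 Mu:1 Ld:1 B:1 rd:2 wr:1>
#1 MUL src=r4,r4 dispatched  <A:3 Mu:0 Ld:1 B:1 rd:1 wr:0>
#2 MUL src=r0,r1 held:FU  <A:3 Mu:0 Ld:1 B:1 rd:1 wr:0>
#3 MEM src=r1 held:WR_PORT  <A:3 Mu:0 Ld:1 B:1 rd:1 wr:0>
#4 MUL src=r1,r5 held:FU  <A:3 Mu:0 Ld:1 B:1 rd:1 wr:0>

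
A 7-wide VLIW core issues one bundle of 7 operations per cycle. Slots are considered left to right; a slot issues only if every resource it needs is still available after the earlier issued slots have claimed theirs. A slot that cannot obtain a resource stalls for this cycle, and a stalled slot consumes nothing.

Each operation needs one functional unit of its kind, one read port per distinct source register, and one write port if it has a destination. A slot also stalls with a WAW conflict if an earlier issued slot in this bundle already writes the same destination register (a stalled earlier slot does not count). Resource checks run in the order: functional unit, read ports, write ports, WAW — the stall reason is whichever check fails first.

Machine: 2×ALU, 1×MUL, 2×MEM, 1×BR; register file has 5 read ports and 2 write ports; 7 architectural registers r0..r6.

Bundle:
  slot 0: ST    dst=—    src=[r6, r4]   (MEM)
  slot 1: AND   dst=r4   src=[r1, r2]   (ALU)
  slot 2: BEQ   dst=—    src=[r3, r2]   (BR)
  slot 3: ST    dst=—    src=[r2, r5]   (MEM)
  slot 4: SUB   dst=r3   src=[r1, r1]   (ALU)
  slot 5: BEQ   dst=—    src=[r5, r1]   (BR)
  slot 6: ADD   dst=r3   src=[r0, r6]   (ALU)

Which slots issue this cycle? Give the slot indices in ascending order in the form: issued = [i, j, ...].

(0) want 1×MEM +2rd +0wr — yes → AL2|MU1|ME1|BR1|rd3|wr2
(1) want 1×ALU +2rd +1wr — yes → AL1|MU1|ME1|BR1|rd1|wr1
(2) want 1×BR +2rd +0wr — RD_PORT → AL1|MU1|ME1|BR1|rd1|wr1
(3) want 1×MEM +2rd +0wr — RD_PORT → AL1|MU1|ME1|BR1|rd1|wr1
(4) want 1×ALU +1rd +1wr — yes → AL0|MU1|ME1|BR1|rd0|wr0
(5) want 1×BR +2rd +0wr — RD_PORT → AL0|MU1|ME1|BR1|rd0|wr0
(6) want 1×ALU +2rd +1wr — FU → AL0|MU1|ME1|BR1|rd0|wr0

issued = [0, 1, 4]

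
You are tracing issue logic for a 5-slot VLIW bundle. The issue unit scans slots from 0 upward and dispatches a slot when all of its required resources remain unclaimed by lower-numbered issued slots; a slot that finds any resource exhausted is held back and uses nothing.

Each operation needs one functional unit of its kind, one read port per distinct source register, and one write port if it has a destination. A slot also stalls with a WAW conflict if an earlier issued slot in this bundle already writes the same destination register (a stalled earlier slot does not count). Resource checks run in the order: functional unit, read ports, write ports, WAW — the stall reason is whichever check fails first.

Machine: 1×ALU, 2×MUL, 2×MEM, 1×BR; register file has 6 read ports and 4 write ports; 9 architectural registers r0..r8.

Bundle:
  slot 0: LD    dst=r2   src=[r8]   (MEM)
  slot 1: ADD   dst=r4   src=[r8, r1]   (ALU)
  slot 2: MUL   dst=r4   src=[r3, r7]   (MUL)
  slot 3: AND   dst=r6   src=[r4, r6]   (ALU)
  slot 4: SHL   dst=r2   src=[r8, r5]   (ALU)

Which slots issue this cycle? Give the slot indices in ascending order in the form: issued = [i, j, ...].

  0. MEM→r2 ⇒ go  {1A/2Mu/1Ld/1B | 5r 3w}
  1. ALU→r4 ⇒ go  {0A/2Mu/1Ld/1B | 3r 2w}
  2. MUL→r4 ⇒ no(WAW)  {0A/2Mu/1Ld/1B | 3r 2w}
  3. ALU→r6 ⇒ no(FU)  {0A/2Mu/1Ld/1B | 3r 2w}
  4. ALU→r2 ⇒ no(FU)  {0A/2Mu/1Ld/1B | 3r 2w}

issued = [0, 1]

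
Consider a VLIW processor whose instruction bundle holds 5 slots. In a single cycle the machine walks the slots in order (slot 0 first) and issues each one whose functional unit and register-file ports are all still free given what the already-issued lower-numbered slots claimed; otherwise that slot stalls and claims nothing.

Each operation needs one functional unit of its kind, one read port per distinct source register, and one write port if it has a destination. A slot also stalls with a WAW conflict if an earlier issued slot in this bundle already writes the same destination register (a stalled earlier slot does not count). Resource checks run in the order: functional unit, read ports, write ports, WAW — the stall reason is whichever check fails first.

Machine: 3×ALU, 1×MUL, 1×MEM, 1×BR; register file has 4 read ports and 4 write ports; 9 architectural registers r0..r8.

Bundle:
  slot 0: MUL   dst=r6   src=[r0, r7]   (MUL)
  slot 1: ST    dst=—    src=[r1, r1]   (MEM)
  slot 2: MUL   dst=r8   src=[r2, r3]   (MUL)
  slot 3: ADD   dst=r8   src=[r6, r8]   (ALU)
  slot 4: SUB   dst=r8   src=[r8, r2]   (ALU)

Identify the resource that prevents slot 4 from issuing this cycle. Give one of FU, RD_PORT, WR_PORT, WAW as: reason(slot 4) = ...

reason(slot 4) = RD_PORT

(0) want 1×MUL +2rd +1wr — yes → AL3|MU0|ME1|BR1|rd2|wr3
(1) want 1×MEM +1rd +0wr — yes → AL3|MU0|ME0|BR1|rd1|wr3
(2) want 1×MUL +2rd +1wr — FU → AL3|MU0|ME0|BR1|rd1|wr3
(3) want 1×ALU +2rd +1wr — RD_PORT → AL3|MU0|ME0|BR1|rd1|wr3
(4) want 1×ALU +2rd +1wr — RD_PORT → AL3|MU0|ME0|BR1|rd1|wr3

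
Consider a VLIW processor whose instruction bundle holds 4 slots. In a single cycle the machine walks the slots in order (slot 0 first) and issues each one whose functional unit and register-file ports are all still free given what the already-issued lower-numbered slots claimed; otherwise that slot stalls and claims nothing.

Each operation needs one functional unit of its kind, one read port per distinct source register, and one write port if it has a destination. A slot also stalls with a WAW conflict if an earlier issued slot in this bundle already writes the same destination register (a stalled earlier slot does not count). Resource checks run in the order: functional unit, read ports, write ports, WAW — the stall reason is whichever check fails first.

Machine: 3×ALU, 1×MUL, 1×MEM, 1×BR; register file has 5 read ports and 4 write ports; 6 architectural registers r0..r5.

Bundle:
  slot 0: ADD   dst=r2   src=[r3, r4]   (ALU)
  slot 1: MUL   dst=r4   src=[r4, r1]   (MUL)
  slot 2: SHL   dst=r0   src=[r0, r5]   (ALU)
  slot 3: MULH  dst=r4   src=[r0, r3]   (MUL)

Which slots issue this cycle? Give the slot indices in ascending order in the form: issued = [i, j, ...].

slot 0 (ALU): ISSUE — free A2,Mu1,Ld1,B1 rp3 wp3
slot 1 (MUL): ISSUE — free A2,Mu0,Ld1,B1 rp1 wp2
slot 2 (ALU): stall RD_PORT — free A2,Mu0,Ld1,B1 rp1 wp2
slot 3 (MUL): stall FU — free A2,Mu0,Ld1,B1 rp1 wp2

issued = [0, 1]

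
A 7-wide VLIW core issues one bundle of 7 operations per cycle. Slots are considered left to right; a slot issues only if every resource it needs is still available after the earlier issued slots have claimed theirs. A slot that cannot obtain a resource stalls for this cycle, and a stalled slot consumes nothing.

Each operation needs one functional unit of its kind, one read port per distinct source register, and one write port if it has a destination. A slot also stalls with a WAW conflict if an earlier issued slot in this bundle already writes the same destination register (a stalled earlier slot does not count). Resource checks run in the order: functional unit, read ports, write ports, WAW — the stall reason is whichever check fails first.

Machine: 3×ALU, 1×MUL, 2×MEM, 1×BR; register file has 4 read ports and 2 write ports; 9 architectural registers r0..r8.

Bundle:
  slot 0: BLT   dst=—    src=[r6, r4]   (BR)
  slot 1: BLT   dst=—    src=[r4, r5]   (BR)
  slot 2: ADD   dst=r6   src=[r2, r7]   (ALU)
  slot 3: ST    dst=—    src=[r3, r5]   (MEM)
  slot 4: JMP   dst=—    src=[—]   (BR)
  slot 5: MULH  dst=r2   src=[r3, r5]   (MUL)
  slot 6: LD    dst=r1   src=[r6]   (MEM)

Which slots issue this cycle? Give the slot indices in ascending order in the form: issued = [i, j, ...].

issued = [0, 2]

  0. BR ⇒ go  {3A/1Mu/2Ld/0B | 2r 2w}
  1. BR ⇒ no(FU)  {3A/1Mu/2Ld/0B | 2r 2w}
  2. ALU→r6 ⇒ go  {2A/1Mu/2Ld/0B | 0r 1w}
  3. MEM ⇒ no(RD_PORT)  {2A/1Mu/2Ld/0B | 0r 1w}
  4. BR ⇒ no(FU)  {2A/1Mu/2Ld/0B | 0r 1w}
  5. MUL→r2 ⇒ no(RD_PORT)  {2A/1Mu/2Ld/0B | 0r 1w}
  6. MEM→r1 ⇒ no(RD_PORT)  {2A/1Mu/2Ld/0B | 0r 1w}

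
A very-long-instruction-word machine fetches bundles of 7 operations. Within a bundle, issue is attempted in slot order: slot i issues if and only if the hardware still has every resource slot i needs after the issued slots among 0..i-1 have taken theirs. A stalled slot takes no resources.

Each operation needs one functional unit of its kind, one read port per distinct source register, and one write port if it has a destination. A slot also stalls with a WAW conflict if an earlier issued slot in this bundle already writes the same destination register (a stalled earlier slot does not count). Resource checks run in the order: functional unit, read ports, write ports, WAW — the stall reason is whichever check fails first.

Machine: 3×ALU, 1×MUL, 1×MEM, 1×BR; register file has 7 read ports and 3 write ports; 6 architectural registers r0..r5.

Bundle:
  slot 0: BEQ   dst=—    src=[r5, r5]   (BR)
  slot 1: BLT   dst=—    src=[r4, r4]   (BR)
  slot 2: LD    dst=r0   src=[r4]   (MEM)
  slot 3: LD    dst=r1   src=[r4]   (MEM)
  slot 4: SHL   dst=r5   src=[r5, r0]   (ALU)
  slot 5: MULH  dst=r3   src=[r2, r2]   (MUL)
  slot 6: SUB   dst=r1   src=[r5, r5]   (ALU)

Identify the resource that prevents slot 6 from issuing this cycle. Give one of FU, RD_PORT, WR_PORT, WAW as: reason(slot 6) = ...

[0] BR needs rd=1 wr=0: ok; after: ALU=3 MUL=1 MEM=1 BR=0, R=6, W=3
[1] BR needs rd=1 wr=0: FU; after: ALU=3 MUL=1 MEM=1 BR=0, R=6, W=3
[2] MEM needs rd=1 wr=1: ok; after: ALU=3 MUL=1 MEM=0 BR=0, R=5, W=2
[3] MEM needs rd=1 wr=1: FU; after: ALU=3 MUL=1 MEM=0 BR=0, R=5, W=2
[4] ALU needs rd=2 wr=1: ok; after: ALU=2 MUL=1 MEM=0 BR=0, R=3, W=1
[5] MUL needs rd=1 wr=1: ok; after: ALU=2 MUL=0 MEM=0 BR=0, R=2, W=0
[6] ALU needs rd=1 wr=1: WR_PORT; after: ALU=2 MUL=0 MEM=0 BR=0, R=2, W=0

reason(slot 6) = WR_PORT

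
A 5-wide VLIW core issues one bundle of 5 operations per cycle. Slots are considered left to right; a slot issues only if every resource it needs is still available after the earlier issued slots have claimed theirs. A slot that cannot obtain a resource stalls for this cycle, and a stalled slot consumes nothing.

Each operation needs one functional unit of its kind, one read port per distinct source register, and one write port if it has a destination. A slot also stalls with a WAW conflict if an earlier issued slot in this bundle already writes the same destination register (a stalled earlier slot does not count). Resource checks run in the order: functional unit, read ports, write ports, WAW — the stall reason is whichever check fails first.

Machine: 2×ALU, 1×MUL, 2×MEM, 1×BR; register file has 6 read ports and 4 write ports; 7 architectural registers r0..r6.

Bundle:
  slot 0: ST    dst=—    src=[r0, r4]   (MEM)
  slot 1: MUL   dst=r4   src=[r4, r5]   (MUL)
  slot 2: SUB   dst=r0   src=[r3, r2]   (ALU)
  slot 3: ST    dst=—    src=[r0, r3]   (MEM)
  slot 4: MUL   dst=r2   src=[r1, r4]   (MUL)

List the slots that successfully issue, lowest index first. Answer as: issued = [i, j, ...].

issued = [0, 1, 2]

#0 MEM src=r0,r4 dispatched  <A:2 Mu:1 Ld:1 B:1 rd:4 wr:4>
#1 MUL src=r4,r5 dispatched  <A:2 Mu:0 Ld:1 B:1 rd:2 wr:3>
#2 ALU src=r3,r2 dispatched  <A:1 Mu:0 Ld:1 B:1 rd:0 wr:2>
#3 MEM src=r0,r3 held:RD_PORT  <A:1 Mu:0 Ld:1 B:1 rd:0 wr:2>
#4 MUL src=r1,r4 held:FU  <A:1 Mu:0 Ld:1 B:1 rd:0 wr:2>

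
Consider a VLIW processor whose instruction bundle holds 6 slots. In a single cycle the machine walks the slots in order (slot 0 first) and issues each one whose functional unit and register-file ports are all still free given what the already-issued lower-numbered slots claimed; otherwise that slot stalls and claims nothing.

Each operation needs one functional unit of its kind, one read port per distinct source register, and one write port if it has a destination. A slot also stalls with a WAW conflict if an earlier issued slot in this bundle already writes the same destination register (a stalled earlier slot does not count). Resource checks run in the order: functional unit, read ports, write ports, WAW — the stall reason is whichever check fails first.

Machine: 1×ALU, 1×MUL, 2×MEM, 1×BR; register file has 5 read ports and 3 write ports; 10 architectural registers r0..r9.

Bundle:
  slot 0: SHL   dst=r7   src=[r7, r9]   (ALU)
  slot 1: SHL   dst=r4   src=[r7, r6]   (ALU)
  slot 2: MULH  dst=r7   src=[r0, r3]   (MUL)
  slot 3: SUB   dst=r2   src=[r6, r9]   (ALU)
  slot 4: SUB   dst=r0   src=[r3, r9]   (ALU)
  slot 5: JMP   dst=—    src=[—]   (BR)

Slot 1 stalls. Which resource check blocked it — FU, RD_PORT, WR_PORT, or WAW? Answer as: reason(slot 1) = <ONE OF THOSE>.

slot 0 (ALU): ISSUE — free A0,Mu1,Ld2,B1 rp3 wp2
slot 1 (ALU): stall FU — free A0,Mu1,Ld2,B1 rp3 wp2
slot 2 (MUL): stall WAW — free A0,Mu1,Ld2,B1 rp3 wp2
slot 3 (ALU): stall FU — free A0,Mu1,Ld2,B1 rp3 wp2
slot 4 (ALU): stall FU — free A0,Mu1,Ld2,B1 rp3 wp2
slot 5 (BR): ISSUE — free A0,Mu1,Ld2,B0 rp3 wp2

reason(slot 1) = FU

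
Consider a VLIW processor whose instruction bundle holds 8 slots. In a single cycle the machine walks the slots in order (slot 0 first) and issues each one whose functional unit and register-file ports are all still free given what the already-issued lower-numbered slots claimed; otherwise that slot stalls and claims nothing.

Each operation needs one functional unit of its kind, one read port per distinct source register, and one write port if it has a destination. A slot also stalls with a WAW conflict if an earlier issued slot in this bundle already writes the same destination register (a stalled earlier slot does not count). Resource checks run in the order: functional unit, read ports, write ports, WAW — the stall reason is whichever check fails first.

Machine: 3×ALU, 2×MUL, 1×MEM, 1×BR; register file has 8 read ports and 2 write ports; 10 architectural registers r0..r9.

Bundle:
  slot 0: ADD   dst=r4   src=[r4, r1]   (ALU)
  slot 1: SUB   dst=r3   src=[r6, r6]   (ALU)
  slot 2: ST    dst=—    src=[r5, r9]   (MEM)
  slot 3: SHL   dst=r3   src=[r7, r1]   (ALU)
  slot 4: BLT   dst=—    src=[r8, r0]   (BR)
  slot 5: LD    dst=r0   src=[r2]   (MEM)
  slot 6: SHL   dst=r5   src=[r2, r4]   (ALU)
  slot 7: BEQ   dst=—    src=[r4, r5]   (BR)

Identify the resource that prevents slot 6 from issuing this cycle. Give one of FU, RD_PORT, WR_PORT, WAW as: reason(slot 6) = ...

slot 0 (ALU): ISSUE — free A2,Mu2,Ld1,B1 rp6 wp1
slot 1 (ALU): ISSUE — free A1,Mu2,Ld1,B1 rp5 wp0
slot 2 (MEM): ISSUE — free A1,Mu2,Ld0,B1 rp3 wp0
slot 3 (ALU): stall WR_PORT — free A1,Mu2,Ld0,B1 rp3 wp0
slot 4 (BR): ISSUE — free A1,Mu2,Ld0,B0 rp1 wp0
slot 5 (MEM): stall FU — free A1,Mu2,Ld0,B0 rp1 wp0
slot 6 (ALU): stall RD_PORT — free A1,Mu2,Ld0,B0 rp1 wp0
slot 7 (BR): stall FU — free A1,Mu2,Ld0,B0 rp1 wp0

reason(slot 6) = RD_PORT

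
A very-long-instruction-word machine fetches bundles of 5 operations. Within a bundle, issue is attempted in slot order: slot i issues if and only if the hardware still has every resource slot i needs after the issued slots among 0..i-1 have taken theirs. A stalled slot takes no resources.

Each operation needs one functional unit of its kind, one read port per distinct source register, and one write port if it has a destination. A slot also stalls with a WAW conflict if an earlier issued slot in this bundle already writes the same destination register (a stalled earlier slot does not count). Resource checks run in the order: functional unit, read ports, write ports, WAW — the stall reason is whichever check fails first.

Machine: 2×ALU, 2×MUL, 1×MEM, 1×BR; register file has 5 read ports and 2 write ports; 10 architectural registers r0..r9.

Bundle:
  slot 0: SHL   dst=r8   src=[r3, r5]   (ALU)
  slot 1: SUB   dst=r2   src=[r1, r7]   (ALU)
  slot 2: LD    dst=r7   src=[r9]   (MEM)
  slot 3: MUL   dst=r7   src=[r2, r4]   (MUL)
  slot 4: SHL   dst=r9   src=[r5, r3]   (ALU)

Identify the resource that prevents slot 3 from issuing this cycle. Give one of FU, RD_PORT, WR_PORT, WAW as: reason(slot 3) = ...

reason(slot 3) = RD_PORT

[0] ALU needs rd=2 wr=1: ok; after: ALU=1 MUL=2 MEM=1 BR=1, R=3, W=1
[1] ALU needs rd=2 wr=1: ok; after: ALU=0 MUL=2 MEM=1 BR=1, R=1, W=0
[2] MEM needs rd=1 wr=1: WR_PORT; after: ALU=0 MUL=2 MEM=1 BR=1, R=1, W=0
[3] MUL needs rd=2 wr=1: RD_PORT; after: ALU=0 MUL=2 MEM=1 BR=1, R=1, W=0
[4] ALU needs rd=2 wr=1: FU; after: ALU=0 MUL=2 MEM=1 BR=1, R=1, W=0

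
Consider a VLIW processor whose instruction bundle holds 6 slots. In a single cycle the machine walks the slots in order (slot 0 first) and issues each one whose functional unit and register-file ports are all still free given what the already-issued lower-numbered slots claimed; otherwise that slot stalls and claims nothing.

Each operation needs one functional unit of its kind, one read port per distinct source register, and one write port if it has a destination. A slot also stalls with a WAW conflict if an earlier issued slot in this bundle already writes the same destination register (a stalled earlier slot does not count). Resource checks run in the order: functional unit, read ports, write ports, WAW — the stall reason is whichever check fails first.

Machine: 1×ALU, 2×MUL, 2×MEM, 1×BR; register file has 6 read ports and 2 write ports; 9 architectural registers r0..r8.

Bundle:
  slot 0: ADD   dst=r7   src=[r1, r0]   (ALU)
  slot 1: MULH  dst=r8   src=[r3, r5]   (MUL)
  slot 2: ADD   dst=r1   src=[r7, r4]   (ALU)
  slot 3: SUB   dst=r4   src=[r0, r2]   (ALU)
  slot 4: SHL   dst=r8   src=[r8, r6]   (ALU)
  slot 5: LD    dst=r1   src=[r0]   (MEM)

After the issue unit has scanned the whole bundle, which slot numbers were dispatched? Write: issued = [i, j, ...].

issued = [0, 1]

#0 ALU src=r1,r0 dispatched  <A:0 Mu:2 Ld:2 B:1 rd:4 wr:1>
#1 MUL src=r3,r5 dispatched  <A:0 Mu:1 Ld:2 B:1 rd:2 wr:0>
#2 ALU src=r7,r4 held:FU  <A:0 Mu:1 Ld:2 B:1 rd:2 wr:0>
#3 ALU src=r0,r2 held:FU  <A:0 Mu:1 Ld:2 B:1 rd:2 wr:0>
#4 ALU src=r8,r6 held:FU  <A:0 Mu:1 Ld:2 B:1 rd:2 wr:0>
#5 MEM src=r0 held:WR_PORT  <A:0 Mu:1 Ld:2 B:1 rd:2 wr:0>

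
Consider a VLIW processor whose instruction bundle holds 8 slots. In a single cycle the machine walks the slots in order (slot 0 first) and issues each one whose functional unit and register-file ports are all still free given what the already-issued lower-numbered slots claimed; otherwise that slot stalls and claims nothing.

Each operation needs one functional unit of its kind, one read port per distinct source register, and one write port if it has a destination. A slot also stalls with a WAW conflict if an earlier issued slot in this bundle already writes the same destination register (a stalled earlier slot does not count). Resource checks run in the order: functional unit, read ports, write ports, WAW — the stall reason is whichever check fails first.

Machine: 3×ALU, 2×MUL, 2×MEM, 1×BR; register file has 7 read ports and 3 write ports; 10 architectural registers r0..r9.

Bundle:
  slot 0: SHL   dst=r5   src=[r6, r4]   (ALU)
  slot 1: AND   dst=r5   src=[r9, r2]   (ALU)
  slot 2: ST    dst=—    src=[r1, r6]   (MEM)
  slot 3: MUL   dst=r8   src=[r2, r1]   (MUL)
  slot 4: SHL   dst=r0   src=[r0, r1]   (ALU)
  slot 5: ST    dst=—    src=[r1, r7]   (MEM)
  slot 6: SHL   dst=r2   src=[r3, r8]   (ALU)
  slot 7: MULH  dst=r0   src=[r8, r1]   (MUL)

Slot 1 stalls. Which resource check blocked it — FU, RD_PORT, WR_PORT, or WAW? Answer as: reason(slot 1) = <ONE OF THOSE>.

(0) want 1×ALU +2rd +1wr — yes → AL2|MU2|ME2|BR1|rd5|wr2
(1) want 1×ALU +2rd +1wr — WAW → AL2|MU2|ME2|BR1|rd5|wr2
(2) want 1×MEM +2rd +0wr — yes → AL2|MU2|ME1|BR1|rd3|wr2
(3) want 1×MUL +2rd +1wr — yes → AL2|MU1|ME1|BR1|rd1|wr1
(4) want 1×ALU +2rd +1wr — RD_PORT → AL2|MU1|ME1|BR1|rd1|wr1
(5) want 1×MEM +2rd +0wr — RD_PORT → AL2|MU1|ME1|BR1|rd1|wr1
(6) want 1×ALU +2rd +1wr — RD_PORT → AL2|MU1|ME1|BR1|rd1|wr1
(7) want 1×MUL +2rd +1wr — RD_PORT → AL2|MU1|ME1|BR1|rd1|wr1

reason(slot 1) = WAW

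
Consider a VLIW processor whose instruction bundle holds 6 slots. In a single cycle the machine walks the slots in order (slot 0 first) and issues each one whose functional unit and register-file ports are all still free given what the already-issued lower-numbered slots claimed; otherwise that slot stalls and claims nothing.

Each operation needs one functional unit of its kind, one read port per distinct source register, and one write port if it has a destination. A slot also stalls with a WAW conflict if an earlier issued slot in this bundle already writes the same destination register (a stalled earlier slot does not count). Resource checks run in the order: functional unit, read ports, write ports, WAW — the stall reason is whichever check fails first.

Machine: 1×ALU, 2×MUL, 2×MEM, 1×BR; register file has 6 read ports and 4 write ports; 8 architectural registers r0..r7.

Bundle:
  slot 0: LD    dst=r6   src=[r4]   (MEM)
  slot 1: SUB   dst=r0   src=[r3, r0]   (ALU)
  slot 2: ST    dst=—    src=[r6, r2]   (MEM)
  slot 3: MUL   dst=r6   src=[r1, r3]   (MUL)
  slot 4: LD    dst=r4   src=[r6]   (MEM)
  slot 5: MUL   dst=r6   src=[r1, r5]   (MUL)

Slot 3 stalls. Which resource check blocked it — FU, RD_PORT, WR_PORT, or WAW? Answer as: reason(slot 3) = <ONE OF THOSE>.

[0] MEM needs rd=1 wr=1: ok; after: ALU=1 MUL=2 MEM=1 BR=1, R=5, W=3
[1] ALU needs rd=2 wr=1: ok; after: ALU=0 MUL=2 MEM=1 BR=1, R=3, W=2
[2] MEM needs rd=2 wr=0: ok; after: ALU=0 MUL=2 MEM=0 BR=1, R=1, W=2
[3] MUL needs rd=2 wr=1: RD_PORT; after: ALU=0 MUL=2 MEM=0 BR=1, R=1, W=2
[4] MEM needs rd=1 wr=1: FU; after: ALU=0 MUL=2 MEM=0 BR=1, R=1, W=2
[5] MUL needs rd=2 wr=1: RD_PORT; after: ALU=0 MUL=2 MEM=0 BR=1, R=1, W=2

reason(slot 3) = RD_PORT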